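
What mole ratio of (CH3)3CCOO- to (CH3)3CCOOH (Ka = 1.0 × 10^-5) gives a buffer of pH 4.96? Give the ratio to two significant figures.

ratio = 0.91

pKa = -log(1.0 × 10^-5) = 5.000
pH = pKa + log(r) ⇒ log(r) = 4.96 − 5.000 = -0.040
r = [(CH3)3CCOO-]/[(CH3)3CCOOH] = 10^(-0.040) = 0.912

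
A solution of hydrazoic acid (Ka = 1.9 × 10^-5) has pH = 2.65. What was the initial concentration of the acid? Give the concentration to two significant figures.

[H+] = 10^(-2.65) = 2.24 × 10^-3 M = x
Ka = x²/(C₀ − x) ⇒ C₀ = x + x²/Ka
C₀ = 2.24 × 10^-3 + (2.24 × 10^-3)²/(1.9 × 10^-5) = 2.66 × 10^-1 M

C₀ = 2.7 × 10^-1 M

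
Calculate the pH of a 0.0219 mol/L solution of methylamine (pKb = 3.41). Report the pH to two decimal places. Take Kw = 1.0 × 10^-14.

CH3NH2 + H2O ⇌ CH3NH3+ + OH-
Kb = 10^(−3.41) = 3.89 × 10^-4
Kb = [OH-]²/(0.0219 − [OH-]) = 3.89 × 10^-4
[OH-] is not negligible relative to C₀; solve [OH-]² + 0.000389·[OH-] − 8.52e-06 = 0.
[OH-] = (−Kb + √(Kb² + 4·Kb·C₀))/2 = 2.73 × 10^-3 M
pOH = 2.56, so pH = 14.00 − pOH = 11.44

pH = 11.44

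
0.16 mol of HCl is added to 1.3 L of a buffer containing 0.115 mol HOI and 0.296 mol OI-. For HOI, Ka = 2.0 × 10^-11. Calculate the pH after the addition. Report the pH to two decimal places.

pH = 10.39

Added H+ converts OI- to HOI: HOI → 0.275 mol, OI- → 0.136 mol.
pKa = −log(2.0 × 10^-11) = 10.699
Henderson–Hasselbalch with mole ratio 0.136/0.275: pH = 10.699 + (-0.306)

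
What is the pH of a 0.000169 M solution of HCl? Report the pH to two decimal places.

pH = 3.77

HCl is a strong acid and dissociates completely, so [H+] = 0.000169 M.
pH = -log(0.000169) = 3.77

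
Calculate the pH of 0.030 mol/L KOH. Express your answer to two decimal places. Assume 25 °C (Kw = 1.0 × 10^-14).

KOH is a strong base; [OH-] = 0.03 M.
pOH = -log(0.03) = 1.52
pH = 14.00 - 1.52 = 12.48

pH = 12.48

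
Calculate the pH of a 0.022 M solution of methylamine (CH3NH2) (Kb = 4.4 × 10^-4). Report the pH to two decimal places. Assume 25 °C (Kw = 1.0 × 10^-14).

CH3NH2 + H2O ⇌ CH3NH3+ + OH-
Kb = [OH-]²/(0.022 − [OH-]) = 4.4 × 10^-4
Here C₀/Kb ≈ 50, so the small-[OH-] approximation fails. Use the quadratic:
[OH-] = [−0.00044 + √(0.00044² + 3.87e-05)]/2 = 2.90 × 10^-3 M
pOH = −log(2.90 × 10^-3) = 2.54; pH = 14.00 − 2.54 = 11.46

pH = 11.46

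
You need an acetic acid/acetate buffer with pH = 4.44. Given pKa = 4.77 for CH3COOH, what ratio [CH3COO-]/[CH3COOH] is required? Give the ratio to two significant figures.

pH = pKa + log(r) ⇒ log(r) = 4.44 − 4.77 = -0.33
r = [CH3COO-]/[CH3COOH] = 10^(-0.33) = 0.468

ratio = 0.47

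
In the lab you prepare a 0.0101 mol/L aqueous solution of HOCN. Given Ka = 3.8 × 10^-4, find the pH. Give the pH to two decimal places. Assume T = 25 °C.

pH = 2.75

HOCN ⇌ OCN- + H+
From the ICE table, Ka = [H+]²/(0.0101 − [H+]) = 3.8 × 10^-4.
[H+] is not negligible relative to C₀; solve [H+]² + 0.00038·[H+] − 3.84e-06 = 0.
[H+] = [−0.00038 + √(0.00038² + 1.54e-05)]/2 = 1.78 × 10^-3 M
pH = −log(1.78 × 10^-3) = 2.75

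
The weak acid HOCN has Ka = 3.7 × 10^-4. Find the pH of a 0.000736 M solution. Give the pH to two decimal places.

HOCN ⇌ OCN- + H+
From the ICE table, Ka = x²/(0.000736 − x) = 3.7 × 10^-4.
x is not negligible relative to C₀; solve x² + 0.00037·x − 2.72e-07 = 0.
x = [−0.00037 + √(0.00037² + 1.09e-06)]/2 = 3.69 × 10^-4 M
pH = −log(3.69 × 10^-4) = 3.43

pH = 3.43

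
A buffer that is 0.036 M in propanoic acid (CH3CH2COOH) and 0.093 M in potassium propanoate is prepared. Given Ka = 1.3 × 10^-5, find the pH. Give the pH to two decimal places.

pH = 5.30

pKa = −log(1.3 × 10^-5) = 4.886
Henderson–Hasselbalch: pH = pKa + log([CH3CH2COO-]/[CH3CH2COOH]) = 4.886 + log(0.093/0.036)
pH = 4.886 + (+0.412) = 5.30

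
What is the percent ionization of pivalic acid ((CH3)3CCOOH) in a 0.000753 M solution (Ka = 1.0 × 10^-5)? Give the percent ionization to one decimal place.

10.9%

(CH3)3CCOOH ⇌ (CH3)3CCOO- + H+; let x = [H+] at equilibrium.
Solve x² + 1e-05x − 7.53e-09 = 0 → x = 8.19 × 10^-5 M
% ionization = x/C₀ × 100% = 8.19 × 10^-5/0.000753 × 100% = 10.9%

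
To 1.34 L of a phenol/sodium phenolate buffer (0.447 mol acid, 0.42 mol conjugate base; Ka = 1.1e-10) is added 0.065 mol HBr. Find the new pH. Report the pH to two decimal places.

pH = 9.80

Added H+ converts C6H5O- to C6H5OH: C6H5OH → 0.512 mol, C6H5O- → 0.355 mol.
pKa = −log(1.1 × 10^-10) = 9.959
pH = pKa + log(n_C6H5O-/n_C6H5OH) = 9.959 + log(0.355/0.512) = 9.959 + (-0.159)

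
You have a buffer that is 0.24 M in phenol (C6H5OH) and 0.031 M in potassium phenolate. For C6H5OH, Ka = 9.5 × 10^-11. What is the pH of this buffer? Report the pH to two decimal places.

pKa = −log(9.5 × 10^-11) = 10.022
Using pH = pKa + log([base]/[acid]) with [base]/[acid] = 0.031/0.24:
pH = 10.022 + (-0.889) = 9.13

pH = 9.13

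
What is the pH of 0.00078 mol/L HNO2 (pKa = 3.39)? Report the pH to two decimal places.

HNO2 ⇌ NO2- + H+
Ka = 10^(−3.39) = 4.07 × 10^-4
From the ICE table, Ka = [H+]²/(0.00078 − [H+]) = 4.07 × 10^-4.
The 5% rule fails; solving [H+]² + Ka·[H+] − Ka·C₀ = 0 exactly:
[H+] = [−0.000407 + √(0.000407² + 1.27e-06)]/2 = 3.96 × 10^-4 M
pH = −log(3.96 × 10^-4) = 3.40

pH = 3.40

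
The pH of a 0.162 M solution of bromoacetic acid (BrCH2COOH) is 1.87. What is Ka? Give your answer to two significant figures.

[H+] = 10^(-1.87) = 1.35 × 10^-2 M
At equilibrium [HA] = 0.162 − 1.35 × 10^-2 = 1.48 × 10^-1 M
Ka = [H+][A-]/[HA] = (1.35 × 10^-2)² / 1.48 × 10^-1 = 1.2 × 10^-3

Ka = 1.2 × 10^-3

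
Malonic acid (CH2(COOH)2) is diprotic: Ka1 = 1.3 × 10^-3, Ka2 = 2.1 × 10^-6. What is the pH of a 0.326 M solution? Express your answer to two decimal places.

Since Ka1 ≫ Ka2, the first ionization dominates [H+].
Ka1 = x²/(0.326 − x) = 1.3 × 10^-3
Solving the quadratic: x = (−Ka1 + √(Ka1² + 4·Ka1·C₀))/2 = 1.99 × 10^-2 M
pH = −log(1.99 × 10^-2) = 1.70

pH = 1.70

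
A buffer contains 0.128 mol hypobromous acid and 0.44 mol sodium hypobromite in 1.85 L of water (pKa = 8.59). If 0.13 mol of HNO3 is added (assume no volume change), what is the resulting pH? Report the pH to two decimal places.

pH = 8.67

Added H+ converts OBr- to HOBr: HOBr → 0.258 mol, OBr- → 0.31 mol.
pH = pKa + log(n_OBr-/n_HOBr) = 8.59 + log(0.31/0.258) = 8.59 + (+0.080)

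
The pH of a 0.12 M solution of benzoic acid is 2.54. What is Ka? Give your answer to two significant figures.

Ka = 7.1 × 10^-5

[H+] = 10^(-2.54) = 2.88 × 10^-3 M
At equilibrium [HA] = 0.12 − 2.88 × 10^-3 = 1.17 × 10^-1 M
Ka = [H+][A-]/[HA] = (2.88 × 10^-3)² / 1.17 × 10^-1 = 7.1 × 10^-5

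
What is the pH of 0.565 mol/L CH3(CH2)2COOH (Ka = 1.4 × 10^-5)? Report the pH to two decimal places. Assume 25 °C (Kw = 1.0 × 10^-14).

CH3(CH2)2COOH ⇌ CH3(CH2)2COO- + H+
Ka = [H+]²/(0.565 − [H+]) = 1.4 × 10^-5
Assume [H+] ≪ 0.565: [H+] ≈ √(1.4 × 10^-5 × 0.565) = 2.81 × 10^-3 M
Check: 0.5% ionized — well under 5%, approximation valid.
pH = −log(2.81 × 10^-3) = 2.55

pH = 2.55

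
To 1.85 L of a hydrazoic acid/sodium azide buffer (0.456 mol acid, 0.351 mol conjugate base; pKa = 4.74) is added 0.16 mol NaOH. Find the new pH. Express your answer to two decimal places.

pH = 4.98

OH- converts HN3 to N3-: HN3 → 0.296 mol, N3- → 0.511 mol.
Henderson–Hasselbalch with mole ratio 0.511/0.296: pH = 4.74 + (+0.237)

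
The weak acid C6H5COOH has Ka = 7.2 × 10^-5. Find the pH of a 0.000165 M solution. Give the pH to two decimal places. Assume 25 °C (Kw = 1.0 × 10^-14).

pH = 4.10

C6H5COOH ⇌ C6H5COO- + H+
From the ICE table, Ka = [H+]²/(0.000165 − [H+]) = 7.2 × 10^-5.
The 5% rule fails; solving [H+]² + Ka·[H+] − Ka·C₀ = 0 exactly:
[H+] = (−Ka + √(Ka² + 4·Ka·C₀))/2 = 7.88 × 10^-5 M
pH = −log(7.88 × 10^-5) = 4.10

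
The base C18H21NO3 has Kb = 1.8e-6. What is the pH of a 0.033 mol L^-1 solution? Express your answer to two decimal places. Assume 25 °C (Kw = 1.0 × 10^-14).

pH = 10.39

C18H21NO3 + H2O ⇌ C18H22NO3+ + OH-
From the ICE table, Kb = x²/(0.033 − x) = 1.8 × 10^-6.
Neglecting x in the denominator: x = √(1.8 × 10^-6 × 0.033) = 2.44 × 10^-4 M
(x/C₀ = 0.74% < 5%, so the approximation holds.)
pOH = −log(2.44 × 10^-4) = 3.61; pH = 14.00 − 3.61 = 10.39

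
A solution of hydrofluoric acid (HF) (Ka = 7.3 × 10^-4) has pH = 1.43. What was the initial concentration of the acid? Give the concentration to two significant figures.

C₀ = 1.9 M

[H+] = 10^(-1.43) = 3.72 × 10^-2 M = x
Ka = x²/(C₀ − x) ⇒ C₀ = x + x²/Ka
C₀ = 3.72 × 10^-2 + (3.72 × 10^-2)²/(7.3 × 10^-4) = 1.93 M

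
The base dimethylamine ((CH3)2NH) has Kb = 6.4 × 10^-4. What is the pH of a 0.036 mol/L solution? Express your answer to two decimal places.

(CH3)2NH + H2O ⇌ (CH3)2NH2+ + OH-
Kb = [OH-]²/(0.036 − [OH-]) = 6.4 × 10^-4
The 5% rule fails; solving [OH-]² + Kb·[OH-] − Kb·C₀ = 0 exactly:
[OH-] = [−0.00064 + √(0.00064² + 9.22e-05)]/2 = 4.49 × 10^-3 M
pOH = −log(4.49 × 10^-3) = 2.35; pH = 14.00 − 2.35 = 11.65

pH = 11.65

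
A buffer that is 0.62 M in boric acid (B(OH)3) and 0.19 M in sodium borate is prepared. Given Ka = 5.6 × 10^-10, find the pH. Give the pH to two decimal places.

pH = 8.74

pKa = −log(5.6 × 10^-10) = 9.252
pH = pKa + log([A⁻]/[HA]) = 9.252 + log(0.19/0.62)
pH = 9.252 + (-0.514) = 8.74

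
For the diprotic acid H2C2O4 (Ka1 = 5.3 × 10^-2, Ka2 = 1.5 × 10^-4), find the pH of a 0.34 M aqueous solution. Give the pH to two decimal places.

Ka1 ≫ Ka2, so treat the first dissociation as the only significant source of H+.
Ka1 = x²/(0.34 − x) = 5.3 × 10^-2
Solving the quadratic: x = (−Ka1 + √(Ka1² + 4·Ka1·C₀))/2 = 1.10 × 10^-1 M
pH = −log(1.10 × 10^-1) = 0.96

pH = 0.96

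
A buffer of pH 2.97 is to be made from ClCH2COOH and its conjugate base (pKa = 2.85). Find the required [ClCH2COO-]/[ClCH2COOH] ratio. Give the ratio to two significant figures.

ratio = 1.3

pH = pKa + log(r) ⇒ log(r) = 2.97 − 2.85 = +0.12
r = [ClCH2COO-]/[ClCH2COOH] = 10^(+0.12) = 1.32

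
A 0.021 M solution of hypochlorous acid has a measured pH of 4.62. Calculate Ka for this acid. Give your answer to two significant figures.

[H+] = 10^(-4.62) = 2.40 × 10^-5 M
At equilibrium [HA] = 0.021 − 2.40 × 10^-5 = 2.10 × 10^-2 M
Ka = [H+][A-]/[HA] = (2.40 × 10^-5)² / 2.10 × 10^-2 = 2.7 × 10^-8

Ka = 2.7 × 10^-8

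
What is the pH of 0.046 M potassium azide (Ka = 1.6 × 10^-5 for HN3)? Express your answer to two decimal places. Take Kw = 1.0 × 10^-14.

N3- is the conjugate base of the weak acid HN3.
Kb = Kw/Ka = 1.0×10^-14 / 1.6 × 10^-5 = 6.25 × 10^-10
From the ICE table, Kb = [OH-]²/(0.046 − [OH-]) = 6.25 × 10^-10.
Since Kb ≪ C₀, [OH-] ≈ √(Kb·C₀) = 5.36 × 10^-6 M.
Check: 0.012% ionized — well under 5%, approximation valid.
pOH = 5.27, so pH = 14.00 − pOH = 8.73

pH = 8.73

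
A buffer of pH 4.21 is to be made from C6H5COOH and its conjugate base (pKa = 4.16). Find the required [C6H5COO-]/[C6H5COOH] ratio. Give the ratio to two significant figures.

ratio = 1.1

pH = pKa + log(r) ⇒ log(r) = 4.21 − 4.16 = +0.05
r = [C6H5COO-]/[C6H5COOH] = 10^(+0.05) = 1.12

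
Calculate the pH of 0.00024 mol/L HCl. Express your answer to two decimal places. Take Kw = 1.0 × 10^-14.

HCl is a strong acid and dissociates completely, so [H+] = 0.00024 M.
pH = -log(0.00024) = 3.62

pH = 3.62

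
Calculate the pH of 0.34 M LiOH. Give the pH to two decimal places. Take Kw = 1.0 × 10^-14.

LiOH is a strong base; [OH-] = 0.34 M.
pOH = -log(0.34) = 0.47
pH = 14.00 - 0.47 = 13.53

pH = 13.53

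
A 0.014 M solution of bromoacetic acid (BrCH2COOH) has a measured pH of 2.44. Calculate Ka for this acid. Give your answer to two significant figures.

[H+] = 10^(-2.44) = 3.63 × 10^-3 M
At equilibrium [HA] = 0.014 − 3.63 × 10^-3 = 1.04 × 10^-2 M
Ka = [H+][A-]/[HA] = (3.63 × 10^-3)² / 1.04 × 10^-2 = 1.3 × 10^-3

Ka = 1.3 × 10^-3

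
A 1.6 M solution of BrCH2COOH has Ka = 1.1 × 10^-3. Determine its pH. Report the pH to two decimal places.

pH = 1.38

BrCH2COOH ⇌ BrCH2COO- + H+
From the ICE table, Ka = [H+]²/(1.6 − [H+]) = 1.1 × 10^-3.
Neglecting [H+] in the denominator: [H+] = √(1.1 × 10^-3 × 1.6) = 4.20 × 10^-2 M
([H+]/C₀ = 2.6% < 5%, so the approximation holds.)
pH = −log(4.20 × 10^-2) = 1.38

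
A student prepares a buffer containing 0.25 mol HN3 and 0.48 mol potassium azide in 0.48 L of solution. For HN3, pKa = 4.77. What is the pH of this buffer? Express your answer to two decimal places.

pH = 5.05

Using pH = pKa + log([base]/[acid]) with [base]/[acid] = 0.48/0.25:
pH = 4.77 + (+0.283) = 5.05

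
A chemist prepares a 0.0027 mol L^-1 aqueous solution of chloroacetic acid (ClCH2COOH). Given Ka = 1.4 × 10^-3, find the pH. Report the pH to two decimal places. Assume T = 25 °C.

pH = 2.86

ClCH2COOH ⇌ ClCH2COO- + H+
From the ICE table, Ka = [H+]²/(0.0027 − [H+]) = 1.4 × 10^-3.
Here C₀/Ka ≈ 1.93, so the small-[H+] approximation fails. Use the quadratic:
[H+] = (−Ka + √(Ka² + 4·Ka·C₀))/2 = 1.37 × 10^-3 M
pH = −log(1.37 × 10^-3) = 2.86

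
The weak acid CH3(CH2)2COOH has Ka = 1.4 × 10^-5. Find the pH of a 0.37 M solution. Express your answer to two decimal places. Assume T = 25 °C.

CH3(CH2)2COOH ⇌ CH3(CH2)2COO- + H+
Ka = [H+]²/(0.37 − [H+]) = 1.4 × 10^-5
Since Ka ≪ C₀, [H+] ≈ √(Ka·C₀) = 2.28 × 10^-3 M.
([H+]/C₀ = 0.62% < 5%, so the approximation holds.)
pH = −log[H+] = −log(2.28 × 10^-3) = 2.64

pH = 2.64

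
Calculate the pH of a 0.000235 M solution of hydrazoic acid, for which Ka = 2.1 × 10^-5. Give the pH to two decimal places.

pH = 4.22

HN3 ⇌ N3- + H+
Ka = x²/(0.000235 − x) = 2.1 × 10^-5
Here C₀/Ka ≈ 11.2, so the small-x approximation fails. Use the quadratic:
x = [−2.1e-05 + √(2.1e-05² + 1.97e-08)]/2 = 6.05 × 10^-5 M
pH = −log(6.05 × 10^-5) = 4.22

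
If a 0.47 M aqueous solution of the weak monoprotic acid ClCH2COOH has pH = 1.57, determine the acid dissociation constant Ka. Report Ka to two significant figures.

[H+] = 10^(-1.57) = 2.69 × 10^-2 M
At equilibrium [HA] = 0.47 − 2.69 × 10^-2 = 4.43 × 10^-1 M
Ka = [H+][A-]/[HA] = (2.69 × 10^-2)² / 4.43 × 10^-1 = 1.6 × 10^-3

Ka = 1.6 × 10^-3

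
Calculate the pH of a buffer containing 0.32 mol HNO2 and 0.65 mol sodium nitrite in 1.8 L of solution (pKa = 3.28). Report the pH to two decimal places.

pH = 3.59

pH = pKa + log([A⁻]/[HA]) = 3.28 + log(0.65/0.32)
pH = 3.28 + (+0.308) = 3.59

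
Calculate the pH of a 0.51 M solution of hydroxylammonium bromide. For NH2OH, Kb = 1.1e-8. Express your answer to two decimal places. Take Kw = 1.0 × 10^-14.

NH3OH+ is the conjugate acid of the weak base NH2OH.
Ka = Kw/Kb = 1.0×10^-14 / 1.1 × 10^-8 = 9.09 × 10^-7
From the ICE table, Ka = [H+]²/(0.51 − [H+]) = 9.09 × 10^-7.
Neglecting [H+] in the denominator: [H+] = √(9.09 × 10^-7 × 0.51) = 6.81 × 10^-4 M
Check: 0.13% ionized — well under 5%, approximation valid.
pH = −log(6.81 × 10^-4) = 3.17

pH = 3.17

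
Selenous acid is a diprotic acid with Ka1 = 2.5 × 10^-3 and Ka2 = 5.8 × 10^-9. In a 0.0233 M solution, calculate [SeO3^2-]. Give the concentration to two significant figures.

5.8 × 10^-9 M

First ionization gives [H+] ≈ [HSeO3-] = 6.48 × 10^-3 M.
Second step: Ka2 = [H+][SeO3^2-]/[HSeO3-] ≈ [SeO3^2-] (since [H+] ≈ [HSeO3-]).
So [SeO3^2-] ≈ Ka2.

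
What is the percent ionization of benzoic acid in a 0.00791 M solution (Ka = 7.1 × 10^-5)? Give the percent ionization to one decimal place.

9.0%

C6H5COOH ⇌ C6H5COO- + H+; let x = [H+] at equilibrium.
Solve x² + 7.1e-05x − 5.62e-07 = 0 → x = 7.15 × 10^-4 M
% ionization = x/C₀ × 100% = 7.15 × 10^-4/0.00791 × 100% = 9.0%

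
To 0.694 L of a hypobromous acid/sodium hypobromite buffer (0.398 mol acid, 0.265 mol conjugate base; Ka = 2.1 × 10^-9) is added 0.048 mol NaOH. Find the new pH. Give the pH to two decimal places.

OH- converts HOBr to OBr-: HOBr → 0.35 mol, OBr- → 0.313 mol.
pKa = −log(2.1 × 10^-9) = 8.678
pH = pKa + log(n_OBr-/n_HOBr) = 8.678 + log(0.313/0.35) = 8.678 + (-0.049)

pH = 8.63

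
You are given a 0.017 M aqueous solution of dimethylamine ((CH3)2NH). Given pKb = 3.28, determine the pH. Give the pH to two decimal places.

(CH3)2NH + H2O ⇌ (CH3)2NH2+ + OH-
Kb = 10^(−3.28) = 5.25 × 10^-4
From the ICE table, Kb = [OH-]²/(0.017 − [OH-]) = 5.25 × 10^-4.
The 5% rule fails; solving [OH-]² + Kb·[OH-] − Kb·C₀ = 0 exactly:
[OH-] = (−Kb + √(Kb² + 4·Kb·C₀))/2 = 2.74 × 10^-3 M
pOH = −log(2.74 × 10^-3) = 2.56; pH = 14.00 − 2.56 = 11.44

pH = 11.44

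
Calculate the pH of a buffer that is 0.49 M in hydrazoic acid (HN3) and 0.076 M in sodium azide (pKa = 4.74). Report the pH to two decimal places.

pH = pKa + log([A⁻]/[HA]) = 4.74 + log(0.076/0.49)
pH = 4.74 + (-0.809) = 3.93

pH = 3.93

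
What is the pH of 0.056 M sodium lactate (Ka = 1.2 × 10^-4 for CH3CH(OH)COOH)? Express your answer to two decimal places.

pH = 8.33

CH3CH(OH)COO- is the conjugate base of the weak acid CH3CH(OH)COOH.
Kb = Kw/Ka = 1.0×10^-14 / 1.2 × 10^-4 = 8.33 × 10^-11
Kb = [OH-]²/(0.056 − [OH-]) = 8.33 × 10^-11
Neglecting [OH-] in the denominator: [OH-] = √(8.33 × 10^-11 × 0.056) = 2.16 × 10^-6 M
pOH = 5.67, so pH = 14.00 − pOH = 8.33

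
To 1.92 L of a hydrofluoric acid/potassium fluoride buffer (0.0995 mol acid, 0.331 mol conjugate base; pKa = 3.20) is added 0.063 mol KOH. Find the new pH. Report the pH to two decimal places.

OH- converts HF to F-: HF → 0.0365 mol, F- → 0.394 mol.
pH = pKa + log([A⁻]/[HA]) = 3.20 + log(0.394/0.0365) = 3.20 +1.033

pH = 4.23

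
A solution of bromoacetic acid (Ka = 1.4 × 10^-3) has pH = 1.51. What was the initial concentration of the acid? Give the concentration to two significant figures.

C₀ = 7.1 × 10^-1 M

[H+] = 10^(-1.51) = 3.09 × 10^-2 M = x
Ka = x²/(C₀ − x) ⇒ C₀ = x + x²/Ka
C₀ = 3.09 × 10^-2 + (3.09 × 10^-2)²/(1.4 × 10^-3) = 7.13 × 10^-1 M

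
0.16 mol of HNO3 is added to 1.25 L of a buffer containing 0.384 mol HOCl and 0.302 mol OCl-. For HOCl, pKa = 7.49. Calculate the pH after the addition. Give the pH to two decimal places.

pH = 6.91

Added H+ converts OCl- to HOCl: HOCl → 0.544 mol, OCl- → 0.142 mol.
pH = pKa + log([A⁻]/[HA]) = 7.49 + log(0.142/0.544) = 7.49 -0.583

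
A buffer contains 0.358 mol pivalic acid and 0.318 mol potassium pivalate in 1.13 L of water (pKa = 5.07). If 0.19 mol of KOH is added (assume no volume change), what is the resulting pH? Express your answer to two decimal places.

pH = 5.55

OH- converts (CH3)3CCOOH to (CH3)3CCOO-: (CH3)3CCOOH → 0.168 mol, (CH3)3CCOO- → 0.508 mol.
pH = pKa + log([A⁻]/[HA]) = 5.07 + log(0.508/0.168) = 5.07 +0.481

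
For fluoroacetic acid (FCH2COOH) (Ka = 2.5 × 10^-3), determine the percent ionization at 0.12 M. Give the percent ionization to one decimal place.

FCH2COOH ⇌ FCH2COO- + H+; let x = [H+] at equilibrium.
Solve x² + 0.0025x − 0.0003 = 0 → x = 1.61 × 10^-2 M
% ionization = x/C₀ × 100% = 1.61 × 10^-2/0.12 × 100% = 13.4%

13.4%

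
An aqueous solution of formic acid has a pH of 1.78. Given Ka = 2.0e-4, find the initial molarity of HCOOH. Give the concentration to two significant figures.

[H+] = 10^(-1.78) = 1.66 × 10^-2 M = x
Ka = x²/(C₀ − x) ⇒ C₀ = x + x²/Ka
C₀ = 1.66 × 10^-2 + (1.66 × 10^-2)²/(2.0 × 10^-4) = 1.39 M

C₀ = 1.4 M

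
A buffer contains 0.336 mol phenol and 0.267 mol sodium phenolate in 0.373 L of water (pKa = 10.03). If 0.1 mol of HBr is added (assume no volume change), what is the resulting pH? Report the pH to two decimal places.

Added H+ converts C6H5O- to C6H5OH: C6H5OH → 0.436 mol, C6H5O- → 0.167 mol.
pH = pKa + log([A⁻]/[HA]) = 10.03 + log(0.167/0.436) = 10.03 -0.417

pH = 9.61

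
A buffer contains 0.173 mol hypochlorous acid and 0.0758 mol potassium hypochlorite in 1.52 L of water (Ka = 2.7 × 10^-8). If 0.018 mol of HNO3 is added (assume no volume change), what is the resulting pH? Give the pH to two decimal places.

pH = 7.05

Added H+ converts OCl- to HOCl: HOCl → 0.191 mol, OCl- → 0.0578 mol.
pKa = −log(2.7 × 10^-8) = 7.569
pH = pKa + log([A⁻]/[HA]) = 7.569 + log(0.0578/0.191) = 7.569 -0.519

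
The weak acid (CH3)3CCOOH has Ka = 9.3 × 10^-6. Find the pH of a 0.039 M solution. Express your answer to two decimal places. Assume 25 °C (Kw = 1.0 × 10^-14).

(CH3)3CCOOH ⇌ (CH3)3CCOO- + H+
Ka = x²/(0.039 − x) = 9.3 × 10^-6
Assume x ≪ 0.039: x ≈ √(9.3 × 10^-6 × 0.039) = 6.02 × 10^-4 M
Check: 1.5% ionized — well under 5%, approximation valid.
pH = −log[H+] = −log(6.02 × 10^-4) = 3.22

pH = 3.22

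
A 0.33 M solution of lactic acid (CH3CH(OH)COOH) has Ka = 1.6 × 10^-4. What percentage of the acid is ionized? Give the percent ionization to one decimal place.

2.2%

CH3CH(OH)COOH ⇌ CH3CH(OH)COO- + H+; let x = [H+] at equilibrium.
x ≈ √(Ka·C₀) = √(1.6 × 10^-4 × 0.33) = 7.27 × 10^-3 M
Fraction ionized = 7.27 × 10^-3 / 0.33 = 0.0220 → 2.2%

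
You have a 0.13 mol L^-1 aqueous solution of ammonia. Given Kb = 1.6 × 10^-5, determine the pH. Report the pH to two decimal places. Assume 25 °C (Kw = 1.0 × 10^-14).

NH3 + H2O ⇌ NH4+ + OH-
Kb = [OH-]²/(0.13 − [OH-]) = 1.6 × 10^-5
Since Kb ≪ C₀, [OH-] ≈ √(Kb·C₀) = 1.44 × 10^-3 M.
pOH = 2.84, so pH = 14.00 − pOH = 11.16

pH = 11.16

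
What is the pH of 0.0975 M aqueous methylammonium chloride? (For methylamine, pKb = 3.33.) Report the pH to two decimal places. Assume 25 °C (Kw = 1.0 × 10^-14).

pH = 5.84

CH3NH3+ is the conjugate acid of the weak base CH3NH2.
Kb = 10^(−3.33) = 4.68 × 10^-4
Ka = Kw/Kb = 1.0×10^-14 / 4.68 × 10^-4 = 2.14 × 10^-11
Let x = [H+] at equilibrium. Ka = x²/(0.0975 − x).
Neglecting x in the denominator: x = √(2.14 × 10^-11 × 0.0975) = 1.44 × 10^-6 M
Check: 0.0015% ionized — well under 5%, approximation valid.
pH = −log(1.44 × 10^-6) = 5.84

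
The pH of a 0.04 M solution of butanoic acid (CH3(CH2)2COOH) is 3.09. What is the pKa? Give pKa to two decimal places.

pKa = 4.77

[H+] = 10^(-3.09) = 8.13 × 10^-4 M
At equilibrium [HA] = 0.04 − 8.13 × 10^-4 = 3.92 × 10^-2 M
Ka = [H+][A-]/[HA] = (8.13 × 10^-4)² / 3.92 × 10^-2 = 1.69 × 10^-5
pKa = -log(1.69 × 10^-5) = 4.77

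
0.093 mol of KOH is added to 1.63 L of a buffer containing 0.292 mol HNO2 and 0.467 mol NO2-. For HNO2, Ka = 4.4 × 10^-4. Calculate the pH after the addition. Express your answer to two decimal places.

pH = 3.81

After neutralization: n(HNO2) = 0.199 mol, n(NO2-) = 0.56 mol.
pKa = −log(4.4 × 10^-4) = 3.357
pH = pKa + log([A⁻]/[HA]) = 3.357 + log(0.56/0.199) = 3.357 +0.449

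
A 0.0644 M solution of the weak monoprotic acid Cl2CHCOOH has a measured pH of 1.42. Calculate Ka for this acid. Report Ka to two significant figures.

[H+] = 10^(-1.42) = 3.80 × 10^-2 M
At equilibrium [HA] = 0.0644 − 3.80 × 10^-2 = 2.64 × 10^-2 M
Ka = [H+][A-]/[HA] = (3.80 × 10^-2)² / 2.64 × 10^-2 = 5.5 × 10^-2

Ka = 5.5 × 10^-2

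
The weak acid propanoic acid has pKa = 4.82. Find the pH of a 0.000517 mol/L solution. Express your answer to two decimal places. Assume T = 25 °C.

CH3CH2COOH ⇌ CH3CH2COO- + H+
Ka = 10^(−4.82) = 1.51 × 10^-5
From the ICE table, Ka = [H+]²/(0.000517 − [H+]) = 1.51 × 10^-5.
Here C₀/Ka ≈ 34.2, so the small-[H+] approximation fails. Use the quadratic:
[H+] = (−Ka + √(Ka² + 4·Ka·C₀))/2 = 8.11 × 10^-5 M
pH = −log(8.11 × 10^-5) = 4.09

pH = 4.09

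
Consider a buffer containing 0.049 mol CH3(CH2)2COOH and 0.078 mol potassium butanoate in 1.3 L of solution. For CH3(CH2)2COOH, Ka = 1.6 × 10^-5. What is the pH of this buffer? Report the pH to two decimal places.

pKa = −log(1.6 × 10^-5) = 4.796
Henderson–Hasselbalch: pH = pKa + log([CH3(CH2)2COO-]/[CH3(CH2)2COOH]) = 4.796 + log(0.078/0.049)
pH = 4.796 + (+0.202) = 5.00

pH = 5.00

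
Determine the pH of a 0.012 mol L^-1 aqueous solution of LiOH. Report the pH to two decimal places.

LiOH is a strong base; [OH-] = 0.012 M.
pOH = -log(0.012) = 1.92
pH = 14.00 - 1.92 = 12.08

pH = 12.08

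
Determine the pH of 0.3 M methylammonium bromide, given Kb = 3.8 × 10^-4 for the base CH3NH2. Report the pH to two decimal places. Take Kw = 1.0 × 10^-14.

pH = 5.55

CH3NH3+ is the conjugate acid of the weak base CH3NH2.
Ka = Kw/Kb = 1.0×10^-14 / 3.8 × 10^-4 = 2.63 × 10^-11
Ka = x²/(0.3 − x) = 2.63 × 10^-11
Neglecting x in the denominator: x = √(2.63 × 10^-11 × 0.3) = 2.81 × 10^-6 M
pH = −log[H+] = −log(2.81 × 10^-6) = 5.55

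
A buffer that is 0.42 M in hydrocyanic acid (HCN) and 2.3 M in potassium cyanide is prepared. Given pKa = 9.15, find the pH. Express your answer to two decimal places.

Using pH = pKa + log([base]/[acid]) with [base]/[acid] = 2.3/0.42:
pH = 9.15 + (+0.738) = 9.89

pH = 9.89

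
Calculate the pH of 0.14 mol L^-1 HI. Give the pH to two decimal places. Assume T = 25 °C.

pH = 0.85

HI is a strong acid and dissociates completely, so [H+] = 0.14 M.
pH = -log(0.14) = 0.85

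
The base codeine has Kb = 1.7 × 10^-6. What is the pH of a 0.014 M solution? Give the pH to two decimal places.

pH = 10.19

C18H21NO3 + H2O ⇌ C18H22NO3+ + OH-
Kb = x²/(0.014 − x) = 1.7 × 10^-6
Since Kb ≪ C₀, x ≈ √(Kb·C₀) = 1.54 × 10^-4 M.
(x/C₀ = 1.1% < 5%, so the approximation holds.)
pOH = −log(1.54 × 10^-4) = 3.81; pH = 14.00 − 3.81 = 10.19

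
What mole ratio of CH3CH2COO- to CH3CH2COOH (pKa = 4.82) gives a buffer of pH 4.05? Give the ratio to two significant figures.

ratio = 0.17

pH = pKa + log(r) ⇒ log(r) = 4.05 − 4.82 = -0.77
r = [CH3CH2COO-]/[CH3CH2COOH] = 10^(-0.77) = 0.17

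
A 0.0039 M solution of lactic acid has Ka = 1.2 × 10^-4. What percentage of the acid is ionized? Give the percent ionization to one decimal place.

16.1%

CH3CH(OH)COOH ⇌ CH3CH(OH)COO- + H+; let x = [H+] at equilibrium.
Ka = x²/(C₀ − x); solving the quadratic gives x = 6.27 × 10^-4 M.
% ionization = x/C₀ × 100% = 6.27 × 10^-4/0.0039 × 100% = 16.1%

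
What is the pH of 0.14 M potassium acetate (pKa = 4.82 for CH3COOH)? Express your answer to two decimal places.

pH = 8.98

CH3COO- is the conjugate base of the weak acid CH3COOH.
Ka = 10^(−4.82) = 1.51 × 10^-5
Kb = Kw/Ka = 1.0×10^-14 / 1.51 × 10^-5 = 6.62 × 10^-10
From the ICE table, Kb = [OH-]²/(0.14 − [OH-]) = 6.62 × 10^-10.
Assume [OH-] ≪ 0.14: [OH-] ≈ √(6.62 × 10^-10 × 0.14) = 9.63 × 10^-6 M
Check: 0.0069% ionized — well under 5%, approximation valid.
pOH = −log(9.63 × 10^-6) = 5.02; pH = 14.00 − 5.02 = 8.98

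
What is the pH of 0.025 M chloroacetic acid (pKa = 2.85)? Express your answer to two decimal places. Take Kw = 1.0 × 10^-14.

pH = 2.28

ClCH2COOH ⇌ ClCH2COO- + H+
Ka = 10^(−2.85) = 1.41 × 10^-3
Ka = [H+]²/(0.025 − [H+]) = 1.41 × 10^-3
Here C₀/Ka ≈ 17.7, so the small-[H+] approximation fails. Use the quadratic:
[H+] = (−Ka + √(Ka² + 4·Ka·C₀))/2 = 5.27 × 10^-3 M
pH = −log(5.27 × 10^-3) = 2.28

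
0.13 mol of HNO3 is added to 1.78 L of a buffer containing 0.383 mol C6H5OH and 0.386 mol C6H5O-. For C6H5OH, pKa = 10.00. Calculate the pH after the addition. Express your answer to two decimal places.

Added H+ converts C6H5O- to C6H5OH: C6H5OH → 0.513 mol, C6H5O- → 0.256 mol.
pH = pKa + log(n_C6H5O-/n_C6H5OH) = 10.00 + log(0.256/0.513) = 10.00 + (-0.302)

pH = 9.70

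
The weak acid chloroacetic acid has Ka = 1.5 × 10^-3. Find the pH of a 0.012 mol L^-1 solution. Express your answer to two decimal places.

ClCH2COOH ⇌ ClCH2COO- + H+
Ka = [H+]²/(0.012 − [H+]) = 1.5 × 10^-3
The 5% rule fails; solving [H+]² + Ka·[H+] − Ka·C₀ = 0 exactly:
[H+] = [−0.0015 + √(0.0015² + 7.2e-05)]/2 = 3.56 × 10^-3 M
pH = −log[H+] = −log(3.56 × 10^-3) = 2.45

pH = 2.45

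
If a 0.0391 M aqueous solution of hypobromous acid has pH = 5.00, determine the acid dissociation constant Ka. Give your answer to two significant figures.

[H+] = 10^(-5.00) = 1.00 × 10^-5 M
At equilibrium [HA] = 0.0391 − 1.00 × 10^-5 = 3.91 × 10^-2 M
Ka = [H+][A-]/[HA] = (1.00 × 10^-5)² / 3.91 × 10^-2 = 2.6 × 10^-9

Ka = 2.6 × 10^-9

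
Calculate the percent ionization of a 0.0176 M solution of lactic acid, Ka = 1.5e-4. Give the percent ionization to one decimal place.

8.8%

CH3CH(OH)COOH ⇌ CH3CH(OH)COO- + H+; let x = [H+] at equilibrium.
Solve x² + 0.00015x − 2.64e-06 = 0 → x = 1.55 × 10^-3 M
Fraction ionized = 1.55 × 10^-3 / 0.0176 = 0.0881 → 8.8%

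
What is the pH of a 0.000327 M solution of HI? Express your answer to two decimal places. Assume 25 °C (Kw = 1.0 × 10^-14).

HI is a strong acid and dissociates completely, so [H+] = 0.000327 M.
pH = -log(0.000327) = 3.49

pH = 3.49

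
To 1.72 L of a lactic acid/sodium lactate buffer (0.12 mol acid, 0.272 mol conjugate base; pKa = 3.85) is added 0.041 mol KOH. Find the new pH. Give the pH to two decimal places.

After neutralization: n(CH3CH(OH)COOH) = 0.079 mol, n(CH3CH(OH)COO-) = 0.313 mol.
Henderson–Hasselbalch with mole ratio 0.313/0.079: pH = 3.85 + (+0.598)

pH = 4.45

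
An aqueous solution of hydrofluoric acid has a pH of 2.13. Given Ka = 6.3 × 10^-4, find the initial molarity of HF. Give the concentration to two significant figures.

C₀ = 9.5 × 10^-2 M

[H+] = 10^(-2.13) = 7.41 × 10^-3 M = x
Ka = x²/(C₀ − x) ⇒ C₀ = x + x²/Ka
C₀ = 7.41 × 10^-3 + (7.41 × 10^-3)²/(6.3 × 10^-4) = 9.46 × 10^-2 M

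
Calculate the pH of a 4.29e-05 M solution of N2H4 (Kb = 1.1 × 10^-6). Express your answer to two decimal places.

N2H4 + H2O ⇌ N2H5+ + OH-
From the ICE table, Kb = [OH-]²/(4.29e-05 − [OH-]) = 1.1 × 10^-6.
[OH-] is not negligible relative to C₀; solve [OH-]² + 1.1e-06·[OH-] − 4.72e-11 = 0.
[OH-] = [−1.1e-06 + √(1.1e-06² + 1.89e-10)]/2 = 6.34 × 10^-6 M
pOH = −log(6.34 × 10^-6) = 5.20; pH = 14.00 − 5.20 = 8.80

pH = 8.80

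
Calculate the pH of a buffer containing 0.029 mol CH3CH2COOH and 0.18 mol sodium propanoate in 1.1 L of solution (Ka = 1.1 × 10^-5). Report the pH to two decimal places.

pKa = −log(1.1 × 10^-5) = 4.959
Using pH = pKa + log([base]/[acid]) with [base]/[acid] = 0.18/0.029:
pH = 4.959 + (+0.793) = 5.75

pH = 5.75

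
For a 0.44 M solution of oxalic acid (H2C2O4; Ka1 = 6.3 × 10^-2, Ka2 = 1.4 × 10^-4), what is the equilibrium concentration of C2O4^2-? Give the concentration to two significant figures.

First ionization gives [H+] ≈ [HC2O4-] = 1.38 × 10^-1 M.
Second step: Ka2 = [H+][C2O4^2-]/[HC2O4-] ≈ [C2O4^2-] (since [H+] ≈ [HC2O4-]).
So [C2O4^2-] ≈ Ka2.

1.4 × 10^-4 M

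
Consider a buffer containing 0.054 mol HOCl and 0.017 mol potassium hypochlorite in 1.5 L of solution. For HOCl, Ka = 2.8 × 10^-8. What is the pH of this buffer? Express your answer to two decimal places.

pH = 7.05

pKa = −log(2.8 × 10^-8) = 7.553
Henderson–Hasselbalch: pH = pKa + log([OCl-]/[HOCl]) = 7.553 + log(0.017/0.054)
pH = 7.553 + (-0.502) = 7.05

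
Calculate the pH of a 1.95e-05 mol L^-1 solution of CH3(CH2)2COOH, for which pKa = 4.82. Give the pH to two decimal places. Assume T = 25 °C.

CH3(CH2)2COOH ⇌ CH3(CH2)2COO- + H+
Ka = 10^(−4.82) = 1.51 × 10^-5
Ka = [H+]²/(1.95e-05 − [H+]) = 1.51 × 10^-5
[H+] is not negligible relative to C₀; solve [H+]² + 1.51e-05·[H+] − 2.94e-10 = 0.
[H+] = [−1.51e-05 + √(1.51e-05² + 1.18e-09)]/2 = 1.12 × 10^-5 M
pH = −log[H+] = −log(1.12 × 10^-5) = 4.95

pH = 4.95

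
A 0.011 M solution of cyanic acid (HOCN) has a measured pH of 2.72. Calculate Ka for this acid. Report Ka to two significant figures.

[H+] = 10^(-2.72) = 1.91 × 10^-3 M
At equilibrium [HA] = 0.011 − 1.91 × 10^-3 = 9.09 × 10^-3 M
Ka = [H+][A-]/[HA] = (1.91 × 10^-3)² / 9.09 × 10^-3 = 4.0 × 10^-4

Ka = 4.0 × 10^-4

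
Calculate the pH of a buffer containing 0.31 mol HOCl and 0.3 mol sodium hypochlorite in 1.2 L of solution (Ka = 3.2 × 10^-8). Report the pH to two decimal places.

pH = 7.48

pKa = −log(3.2 × 10^-8) = 7.495
pH = pKa + log([A⁻]/[HA]) = 7.495 + log(0.3/0.31)
pH = 7.495 + (-0.014) = 7.48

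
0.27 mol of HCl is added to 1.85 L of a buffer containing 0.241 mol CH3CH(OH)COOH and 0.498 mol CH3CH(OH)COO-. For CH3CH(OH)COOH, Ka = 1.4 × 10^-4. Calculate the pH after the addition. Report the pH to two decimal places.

pH = 3.50

Added H+ converts CH3CH(OH)COO- to CH3CH(OH)COOH: CH3CH(OH)COOH → 0.511 mol, CH3CH(OH)COO- → 0.228 mol.
pKa = −log(1.4 × 10^-4) = 3.854
pH = pKa + log(n_CH3CH(OH)COO-/n_CH3CH(OH)COOH) = 3.854 + log(0.228/0.511) = 3.854 + (-0.350)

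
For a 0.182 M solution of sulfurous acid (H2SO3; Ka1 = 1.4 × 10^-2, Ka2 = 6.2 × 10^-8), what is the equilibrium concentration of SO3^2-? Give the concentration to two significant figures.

First ionization gives [H+] ≈ [HSO3-] = 4.40 × 10^-2 M.
Second step: Ka2 = [H+][SO3^2-]/[HSO3-] ≈ [SO3^2-] (since [H+] ≈ [HSO3-]).
So [SO3^2-] ≈ Ka2.

6.2 × 10^-8 M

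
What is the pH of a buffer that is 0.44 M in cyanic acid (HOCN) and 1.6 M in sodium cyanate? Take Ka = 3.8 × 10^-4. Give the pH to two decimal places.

pH = 3.98

pKa = −log(3.8 × 10^-4) = 3.420
pH = pKa + log([A⁻]/[HA]) = 3.420 + log(1.6/0.44)
pH = 3.420 + (+0.561) = 3.98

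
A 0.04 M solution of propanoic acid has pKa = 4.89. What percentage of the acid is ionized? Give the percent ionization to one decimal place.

1.8%

CH3CH2COOH ⇌ CH3CH2COO- + H+; let x = [H+] at equilibrium.
Ka = 10^(−4.89) = 1.29 × 10^-5
x ≈ √(Ka·C₀) = √(1.29 × 10^-5 × 0.04) = 7.18 × 10^-4 M
Fraction ionized = 7.18 × 10^-4 / 0.04 = 0.0180 → 1.8%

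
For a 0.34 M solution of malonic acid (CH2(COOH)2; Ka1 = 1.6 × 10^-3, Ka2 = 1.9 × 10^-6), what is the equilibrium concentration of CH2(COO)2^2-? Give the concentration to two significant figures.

First ionization gives [H+] ≈ [CH2(COOH)COO-] = 2.25 × 10^-2 M.
Second step: Ka2 = [H+][CH2(COO)2^2-]/[CH2(COOH)COO-] ≈ [CH2(COO)2^2-] (since [H+] ≈ [CH2(COOH)COO-]).
So [CH2(COO)2^2-] ≈ Ka2.

1.9 × 10^-6 M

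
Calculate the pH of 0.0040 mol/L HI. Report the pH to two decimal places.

HI is a strong acid and dissociates completely, so [H+] = 0.0040 M.
pH = -log(0.004) = 2.40

pH = 2.40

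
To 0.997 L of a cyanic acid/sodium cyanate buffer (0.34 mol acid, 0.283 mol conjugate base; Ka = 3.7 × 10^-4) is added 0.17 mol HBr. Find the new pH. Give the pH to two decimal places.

After neutralization: n(HOCN) = 0.51 mol, n(OCN-) = 0.113 mol.
pKa = −log(3.7 × 10^-4) = 3.432
Henderson–Hasselbalch with mole ratio 0.113/0.51: pH = 3.432 + (-0.654)

pH = 2.78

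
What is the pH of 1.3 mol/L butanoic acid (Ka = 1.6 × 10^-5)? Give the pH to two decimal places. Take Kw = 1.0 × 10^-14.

pH = 2.34

CH3(CH2)2COOH ⇌ CH3(CH2)2COO- + H+
Ka = x²/(1.3 − x) = 1.6 × 10^-5
Since Ka ≪ C₀, x ≈ √(Ka·C₀) = 4.56 × 10^-3 M.
Check: 0.35% ionized — well under 5%, approximation valid.
pH = −log[H+] = −log(4.56 × 10^-3) = 2.34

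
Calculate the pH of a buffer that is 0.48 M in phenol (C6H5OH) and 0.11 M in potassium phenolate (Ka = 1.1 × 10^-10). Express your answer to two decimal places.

pKa = −log(1.1 × 10^-10) = 9.959
Henderson–Hasselbalch: pH = pKa + log([C6H5O-]/[C6H5OH]) = 9.959 + log(0.11/0.48)
pH = 9.959 + (-0.640) = 9.32

pH = 9.32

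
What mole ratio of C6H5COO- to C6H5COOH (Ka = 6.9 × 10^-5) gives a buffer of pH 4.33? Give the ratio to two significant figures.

ratio = 1.5

pKa = -log(6.9 × 10^-5) = 4.161
pH = pKa + log(r) ⇒ log(r) = 4.33 − 4.161 = +0.169
r = [C6H5COO-]/[C6H5COOH] = 10^(+0.169) = 1.48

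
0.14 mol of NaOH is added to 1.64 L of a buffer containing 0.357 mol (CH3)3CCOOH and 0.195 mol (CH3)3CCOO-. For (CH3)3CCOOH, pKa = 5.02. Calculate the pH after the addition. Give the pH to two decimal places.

After neutralization: n((CH3)3CCOOH) = 0.217 mol, n((CH3)3CCOO-) = 0.335 mol.
pH = pKa + log(n_(CH3)3CCOO-/n_(CH3)3CCOOH) = 5.02 + log(0.335/0.217) = 5.02 + (+0.189)

pH = 5.21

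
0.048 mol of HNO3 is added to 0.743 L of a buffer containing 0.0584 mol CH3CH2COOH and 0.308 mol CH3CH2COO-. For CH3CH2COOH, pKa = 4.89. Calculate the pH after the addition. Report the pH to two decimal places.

pH = 5.28

After neutralization: n(CH3CH2COOH) = 0.106 mol, n(CH3CH2COO-) = 0.26 mol.
Henderson–Hasselbalch with mole ratio 0.26/0.106: pH = 4.89 + (+0.390)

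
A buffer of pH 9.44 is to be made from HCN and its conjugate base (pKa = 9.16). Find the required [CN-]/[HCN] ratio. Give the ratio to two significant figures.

pH = pKa + log(r) ⇒ log(r) = 9.44 − 9.16 = +0.28
r = [CN-]/[HCN] = 10^(+0.28) = 1.91

ratio = 1.9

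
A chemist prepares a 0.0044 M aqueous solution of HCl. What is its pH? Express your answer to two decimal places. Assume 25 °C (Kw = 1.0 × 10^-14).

pH = 2.36

HCl is a strong acid and dissociates completely, so [H+] = 0.0044 M.
pH = -log(0.0044) = 2.36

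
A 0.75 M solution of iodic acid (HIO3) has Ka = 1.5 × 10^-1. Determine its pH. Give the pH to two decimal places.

pH = 0.57

HIO3 ⇌ IO3- + H+
From the ICE table, Ka = x²/(0.75 − x) = 1.5 × 10^-1.
x is not negligible relative to C₀; solve x² + 0.15·x − 0.112 = 0.
x = (−Ka + √(Ka² + 4·Ka·C₀))/2 = 2.69 × 10^-1 M
pH = −log[H+] = −log(2.69 × 10^-1) = 0.57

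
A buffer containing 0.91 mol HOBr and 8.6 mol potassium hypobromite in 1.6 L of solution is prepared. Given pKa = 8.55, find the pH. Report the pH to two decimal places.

pH = 9.53

Using pH = pKa + log([base]/[acid]) with [base]/[acid] = 8.6/0.91:
pH = 8.55 + (+0.975) = 9.53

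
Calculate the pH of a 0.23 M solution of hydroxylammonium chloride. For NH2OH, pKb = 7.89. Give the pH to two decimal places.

pH = 3.37

NH3OH+ is the conjugate acid of the weak base NH2OH.
Kb = 10^(−7.89) = 1.29 × 10^-8
Ka = Kw/Kb = 1.0×10^-14 / 1.29 × 10^-8 = 7.75 × 10^-7
From the ICE table, Ka = [H+]²/(0.23 − [H+]) = 7.75 × 10^-7.
Since Ka ≪ C₀, [H+] ≈ √(Ka·C₀) = 4.22 × 10^-4 M.
([H+]/C₀ = 0.18% < 5%, so the approximation holds.)
pH = −log(4.22 × 10^-4) = 3.37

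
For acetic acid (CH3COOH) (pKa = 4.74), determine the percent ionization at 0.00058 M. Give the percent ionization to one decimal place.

CH3COOH ⇌ CH3COO- + H+; let x = [H+] at equilibrium.
Ka = 10^(−4.74) = 1.82 × 10^-5
Solve x² + 1.82e-05x − 1.06e-08 = 0 → x = 9.40 × 10^-5 M
% ionization = x/C₀ × 100% = 9.40 × 10^-5/0.00058 × 100% = 16.2%

16.2%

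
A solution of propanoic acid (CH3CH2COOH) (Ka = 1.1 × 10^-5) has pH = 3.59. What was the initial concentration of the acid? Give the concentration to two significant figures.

C₀ = 6.3 × 10^-3 M

[H+] = 10^(-3.59) = 2.57 × 10^-4 M = x
Ka = x²/(C₀ − x) ⇒ C₀ = x + x²/Ka
C₀ = 2.57 × 10^-4 + (2.57 × 10^-4)²/(1.1 × 10^-5) = 6.26 × 10^-3 M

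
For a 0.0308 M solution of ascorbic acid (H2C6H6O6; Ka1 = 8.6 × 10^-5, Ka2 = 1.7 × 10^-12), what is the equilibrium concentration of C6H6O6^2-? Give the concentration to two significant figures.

First ionization gives [H+] ≈ [HC6H6O6-] = 1.59 × 10^-3 M.
Second step: Ka2 = [H+][C6H6O6^2-]/[HC6H6O6-] ≈ [C6H6O6^2-] (since [H+] ≈ [HC6H6O6-]).
So [C6H6O6^2-] ≈ Ka2.

1.7 × 10^-12 M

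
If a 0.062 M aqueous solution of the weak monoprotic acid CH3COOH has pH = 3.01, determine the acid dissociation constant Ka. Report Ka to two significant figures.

[H+] = 10^(-3.01) = 9.77 × 10^-4 M
At equilibrium [HA] = 0.062 − 9.77 × 10^-4 = 6.10 × 10^-2 M
Ka = [H+][A-]/[HA] = (9.77 × 10^-4)² / 6.10 × 10^-2 = 1.6 × 10^-5

Ka = 1.6 × 10^-5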